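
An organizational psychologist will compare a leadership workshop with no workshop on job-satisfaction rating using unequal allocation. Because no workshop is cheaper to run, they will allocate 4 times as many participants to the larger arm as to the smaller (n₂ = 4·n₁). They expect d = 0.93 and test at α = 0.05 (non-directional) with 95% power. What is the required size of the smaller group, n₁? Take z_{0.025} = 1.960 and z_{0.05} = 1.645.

With allocation ratio k = n₂/n₁ = 4, Var(x̄₁−x̄₂) = σ²(1/n₁ + 1/(k·n₁)) = σ²·(k+1)/(k·n₁).
So n₁ = (1 + 1/k)·((z_{α/2} + z_β)/d)² = 1.250 × (3.605/0.93)².
n₁ = 1.250 × 15.03 = 18.8.
Round up: n₁ = 19, giving n₂ = 4 × 19 = 76.

n₁ = 19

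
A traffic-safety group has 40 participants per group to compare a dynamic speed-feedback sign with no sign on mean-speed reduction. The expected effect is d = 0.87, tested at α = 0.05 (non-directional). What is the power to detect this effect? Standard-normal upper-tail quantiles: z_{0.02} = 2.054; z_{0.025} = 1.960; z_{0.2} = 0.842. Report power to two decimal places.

For two equal groups, power = Φ(d·√(n/2) − z_{α/2}).
d·√(n/2) = 0.87 × √(40/2) = 0.87 × 4.472 = 3.891.
z_β = 3.891 − 1.960 = 1.931.
Power = Φ(1.931) = 0.973.

power ≈ 0.97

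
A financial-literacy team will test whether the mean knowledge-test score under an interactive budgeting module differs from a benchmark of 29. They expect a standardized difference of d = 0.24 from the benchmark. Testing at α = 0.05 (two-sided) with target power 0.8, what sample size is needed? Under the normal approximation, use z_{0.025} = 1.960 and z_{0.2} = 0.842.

n = 137

For a one-sample test: n = ((z_{α/2} + z_β) / d)².
z_{α/2} + z_β = 1.960 + 0.842 = 2.802.
n = (2.802 / 0.24)² = 11.675² = 136.31.
Round up.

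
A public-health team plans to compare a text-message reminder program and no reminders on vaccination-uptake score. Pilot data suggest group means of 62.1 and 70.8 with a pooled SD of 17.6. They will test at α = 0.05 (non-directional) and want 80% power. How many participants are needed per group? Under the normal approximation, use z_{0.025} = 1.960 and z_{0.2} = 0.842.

n = 65 per group

Cohen's d = |M₁ − M₂| / SD_pooled = |62.1 − 70.8| / 17.6 = 8.7 / 17.6 = 0.494.
For two independent groups with equal n: n = 2·((z_{α/2} + z_β) / d)².
z_{α/2} + z_β = 1.960 + 0.842 = 2.802.
n = 2 × (2.802 / 0.494)² = 2 × 5.672² = 2 × 32.17 = 64.3.
Round up to the next whole participant.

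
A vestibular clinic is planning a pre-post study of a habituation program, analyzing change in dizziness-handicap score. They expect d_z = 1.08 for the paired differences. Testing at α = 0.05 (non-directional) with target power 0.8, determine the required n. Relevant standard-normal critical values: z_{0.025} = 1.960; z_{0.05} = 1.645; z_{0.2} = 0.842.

n = 7 pairs

For a paired (one-sample on differences) test: n = ((z_{α/2} + z_β) / d)².
z_{α/2} + z_β = 1.960 + 0.842 = 2.802.
n = (2.802 / 1.08)² = 2.594² = 6.73.
Round up.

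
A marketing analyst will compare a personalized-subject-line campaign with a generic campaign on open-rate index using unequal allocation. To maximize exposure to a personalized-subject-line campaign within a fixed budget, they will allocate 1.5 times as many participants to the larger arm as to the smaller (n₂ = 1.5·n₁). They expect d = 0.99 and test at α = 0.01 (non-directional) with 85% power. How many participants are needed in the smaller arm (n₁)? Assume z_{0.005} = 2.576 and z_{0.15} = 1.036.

With allocation ratio k = n₂/n₁ = 1.5, Var(x̄₁−x̄₂) = σ²(1/n₁ + 1/(k·n₁)) = σ²·(k+1)/(k·n₁).
So n₁ = (1 + 1/k)·((z_{α/2} + z_β)/d)² = 1.667 × (3.612/0.99)².
n₁ = 1.667 × 13.31 = 22.2.
Round up: n₁ = 23, giving n₂ = ⌈1.5 × 23⌉ = ⌈34.5⌉ = 35.

n₁ = 23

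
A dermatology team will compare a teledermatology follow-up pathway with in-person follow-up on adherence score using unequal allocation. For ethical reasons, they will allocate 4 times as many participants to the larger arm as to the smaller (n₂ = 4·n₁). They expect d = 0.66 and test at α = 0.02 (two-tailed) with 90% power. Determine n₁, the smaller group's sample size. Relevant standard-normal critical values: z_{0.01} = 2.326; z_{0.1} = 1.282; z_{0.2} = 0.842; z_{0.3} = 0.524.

With allocation ratio k = n₂/n₁ = 4, Var(x̄₁−x̄₂) = σ²(1/n₁ + 1/(k·n₁)) = σ²·(k+1)/(k·n₁).
So n₁ = (1 + 1/k)·((z_{α/2} + z_β)/d)² = 1.250 × (3.608/0.66)².
n₁ = 1.250 × 29.88 = 37.4.
Round up: n₁ = 38, giving n₂ = 4 × 38 = 152.

n₁ = 38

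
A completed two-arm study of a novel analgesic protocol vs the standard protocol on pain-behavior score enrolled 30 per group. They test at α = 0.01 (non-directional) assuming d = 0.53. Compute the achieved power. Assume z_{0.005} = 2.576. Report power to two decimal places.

For two equal groups, power = Φ(d·√(n/2) − z_{α/2}).
d·√(n/2) = 0.53 × √(30/2) = 0.53 × 3.873 = 2.053.
z_β = 2.053 − 2.576 = -0.523.
Power = Φ(-0.523) = 0.300.

power ≈ 0.30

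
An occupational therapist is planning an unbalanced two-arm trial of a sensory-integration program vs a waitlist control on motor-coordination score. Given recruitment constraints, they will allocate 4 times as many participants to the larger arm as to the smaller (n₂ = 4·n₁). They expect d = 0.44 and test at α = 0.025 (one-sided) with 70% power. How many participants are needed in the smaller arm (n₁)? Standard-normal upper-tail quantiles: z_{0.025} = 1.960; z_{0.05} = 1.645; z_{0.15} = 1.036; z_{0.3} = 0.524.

n₁ = 40

With allocation ratio k = n₂/n₁ = 4, Var(x̄₁−x̄₂) = σ²(1/n₁ + 1/(k·n₁)) = σ²·(k+1)/(k·n₁).
So n₁ = (1 + 1/k)·((z_{α} + z_β)/d)² = 1.250 × (2.484/0.44)².
n₁ = 1.250 × 31.87 = 39.8.
Round up: n₁ = 40, giving n₂ = 4 × 40 = 160.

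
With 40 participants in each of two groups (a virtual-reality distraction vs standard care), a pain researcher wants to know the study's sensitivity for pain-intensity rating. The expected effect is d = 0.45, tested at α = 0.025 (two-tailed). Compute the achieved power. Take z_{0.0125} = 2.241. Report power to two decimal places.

power ≈ 0.41

For two equal groups, power = Φ(d·√(n/2) − z_{α/2}).
d·√(n/2) = 0.45 × √(40/2) = 0.45 × 4.472 = 2.012.
z_β = 2.012 − 2.241 = -0.229.
Power = Φ(-0.229) = 0.410.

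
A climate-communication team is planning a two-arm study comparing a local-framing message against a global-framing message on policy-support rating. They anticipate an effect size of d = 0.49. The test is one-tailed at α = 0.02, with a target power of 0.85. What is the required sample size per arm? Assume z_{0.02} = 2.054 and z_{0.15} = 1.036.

n = 80 per group

For two independent groups with equal n: n = 2·((z_{α} + z_β) / d)².
z_{α} + z_β = 2.054 + 1.036 = 3.090.
n = 2 × (3.090 / 0.49)² = 2 × 6.306² = 2 × 39.77 = 79.5.
Round up to the next whole participant.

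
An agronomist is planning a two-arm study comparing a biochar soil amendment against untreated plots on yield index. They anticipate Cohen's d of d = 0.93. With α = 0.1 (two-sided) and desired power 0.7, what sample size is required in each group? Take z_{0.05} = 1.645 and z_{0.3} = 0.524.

n = 11 per group

For two independent groups with equal n: n = 2·((z_{α/2} + z_β) / d)².
z_{α/2} + z_β = 1.645 + 0.524 = 2.169.
n = 2 × (2.169 / 0.93)² = 2 × 2.332² = 2 × 5.44 = 10.9.
Round up to the next whole participant.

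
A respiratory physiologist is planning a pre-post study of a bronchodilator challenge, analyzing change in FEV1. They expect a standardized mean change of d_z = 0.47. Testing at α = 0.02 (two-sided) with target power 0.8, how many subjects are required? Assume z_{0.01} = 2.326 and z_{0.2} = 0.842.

For a paired (one-sample on differences) test: n = ((z_{α/2} + z_β) / d)².
z_{α/2} + z_β = 2.326 + 0.842 = 3.168.
n = (3.168 / 0.47)² = 6.740² = 45.43.
Round up.

n = 46 pairs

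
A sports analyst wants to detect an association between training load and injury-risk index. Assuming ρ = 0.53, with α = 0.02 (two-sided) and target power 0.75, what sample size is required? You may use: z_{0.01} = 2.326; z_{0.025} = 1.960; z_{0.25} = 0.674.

n = 29

Fisher's z: C = ½·ln((1+r)/(1−r)) = ½·ln(3.2553) = 0.5901.
n = ((z_{α/2} + z_β)/C)² + 3.
(2.326 + 0.674) / 0.5901 = 3.000 / 0.5901 = 5.084.
n = 5.084² + 3 = 25.85 + 3 = 28.8.
Round up.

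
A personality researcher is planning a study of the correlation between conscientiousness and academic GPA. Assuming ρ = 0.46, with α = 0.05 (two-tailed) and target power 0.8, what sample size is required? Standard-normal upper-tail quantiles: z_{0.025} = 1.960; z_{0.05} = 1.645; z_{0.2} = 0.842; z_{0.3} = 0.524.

n = 35

Fisher's z: C = ½·ln((1+r)/(1−r)) = ½·ln(2.7037) = 0.4973.
n = ((z_{α/2} + z_β)/C)² + 3.
(1.960 + 0.842) / 0.4973 = 2.802 / 0.4973 = 5.634.
n = 5.634² + 3 = 31.75 + 3 = 34.7.
Round up.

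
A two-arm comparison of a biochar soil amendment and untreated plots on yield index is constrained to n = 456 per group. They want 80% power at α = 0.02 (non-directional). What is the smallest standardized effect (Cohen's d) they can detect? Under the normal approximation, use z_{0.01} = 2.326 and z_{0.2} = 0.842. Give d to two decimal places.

For two independent groups of n = 456 each: d_min = (z_{α/2} + z_β)·√(2/n).
z-sum = 2.326 + 0.842 = 3.168.
d_min = 3.168 × √(2/456) = 3.168 × 0.0662 = 0.210.

d_min ≈ 0.21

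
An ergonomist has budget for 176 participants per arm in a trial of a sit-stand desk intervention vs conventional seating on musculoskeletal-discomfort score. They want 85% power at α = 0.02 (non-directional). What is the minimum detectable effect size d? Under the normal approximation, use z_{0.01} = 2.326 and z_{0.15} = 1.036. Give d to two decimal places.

d_min ≈ 0.36

For two independent groups of n = 176 each: d_min = (z_{α/2} + z_β)·√(2/n).
z-sum = 2.326 + 1.036 = 3.362.
d_min = 3.362 × √(2/176) = 3.362 × 0.1066 = 0.358.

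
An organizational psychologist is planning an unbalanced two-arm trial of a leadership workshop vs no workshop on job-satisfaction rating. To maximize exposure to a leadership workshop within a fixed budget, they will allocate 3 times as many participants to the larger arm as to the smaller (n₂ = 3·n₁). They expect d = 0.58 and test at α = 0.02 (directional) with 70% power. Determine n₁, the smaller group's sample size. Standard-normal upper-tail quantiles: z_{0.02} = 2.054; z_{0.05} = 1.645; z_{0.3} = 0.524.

n₁ = 27

With allocation ratio k = n₂/n₁ = 3, Var(x̄₁−x̄₂) = σ²(1/n₁ + 1/(k·n₁)) = σ²·(k+1)/(k·n₁).
So n₁ = (1 + 1/k)·((z_{α} + z_β)/d)² = 1.333 × (2.578/0.58)².
n₁ = 1.333 × 19.76 = 26.3.
Round up: n₁ = 27, giving n₂ = 3 × 27 = 81.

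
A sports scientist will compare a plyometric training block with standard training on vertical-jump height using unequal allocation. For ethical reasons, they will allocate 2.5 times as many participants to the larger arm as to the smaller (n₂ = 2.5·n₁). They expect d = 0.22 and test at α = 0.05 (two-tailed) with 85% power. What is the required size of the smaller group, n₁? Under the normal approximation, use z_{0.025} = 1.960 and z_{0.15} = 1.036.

With allocation ratio k = n₂/n₁ = 2.5, Var(x̄₁−x̄₂) = σ²(1/n₁ + 1/(k·n₁)) = σ²·(k+1)/(k·n₁).
So n₁ = (1 + 1/k)·((z_{α/2} + z_β)/d)² = 1.400 × (2.996/0.22)².
n₁ = 1.400 × 185.45 = 259.6.
Round up: n₁ = 260, giving n₂ = 2.5 × 260 = 650.

n₁ = 260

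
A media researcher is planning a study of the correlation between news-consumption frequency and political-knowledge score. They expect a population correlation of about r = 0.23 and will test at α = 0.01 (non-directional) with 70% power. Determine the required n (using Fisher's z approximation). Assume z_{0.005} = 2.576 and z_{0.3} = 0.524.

n = 179

Fisher's z: C = ½·ln((1+r)/(1−r)) = ½·ln(1.5974) = 0.2342.
n = ((z_{α/2} + z_β)/C)² + 3.
(2.576 + 0.524) / 0.2342 = 3.100 / 0.2342 = 13.237.
n = 13.237² + 3 = 175.21 + 3 = 178.2.
Round up.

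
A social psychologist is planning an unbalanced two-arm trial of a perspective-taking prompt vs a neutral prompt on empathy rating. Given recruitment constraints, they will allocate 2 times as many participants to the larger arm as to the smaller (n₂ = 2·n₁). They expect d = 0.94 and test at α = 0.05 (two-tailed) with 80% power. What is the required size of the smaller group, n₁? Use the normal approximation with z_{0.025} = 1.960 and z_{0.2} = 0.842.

With allocation ratio k = n₂/n₁ = 2, Var(x̄₁−x̄₂) = σ²(1/n₁ + 1/(k·n₁)) = σ²·(k+1)/(k·n₁).
So n₁ = (1 + 1/k)·((z_{α/2} + z_β)/d)² = 1.500 × (2.802/0.94)².
n₁ = 1.500 × 8.89 = 13.3.
Round up: n₁ = 14, giving n₂ = 2 × 14 = 28.

n₁ = 14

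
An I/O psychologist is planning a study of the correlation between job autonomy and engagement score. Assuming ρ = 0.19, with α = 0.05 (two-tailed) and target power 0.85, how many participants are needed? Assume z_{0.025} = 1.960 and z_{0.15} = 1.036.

n = 246

Fisher's z: C = ½·ln((1+r)/(1−r)) = ½·ln(1.4691) = 0.1923.
n = ((z_{α/2} + z_β)/C)² + 3.
(1.960 + 1.036) / 0.1923 = 2.996 / 0.1923 = 15.580.
n = 15.580² + 3 = 242.73 + 3 = 245.7.
Round up.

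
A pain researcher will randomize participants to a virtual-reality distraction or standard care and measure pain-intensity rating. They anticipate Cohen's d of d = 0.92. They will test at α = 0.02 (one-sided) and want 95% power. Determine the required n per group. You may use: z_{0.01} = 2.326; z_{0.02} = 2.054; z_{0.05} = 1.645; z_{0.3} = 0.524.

For two independent groups with equal n: n = 2·((z_{α} + z_β) / d)².
z_{α} + z_β = 2.054 + 1.645 = 3.699.
n = 2 × (3.699 / 0.92)² = 2 × 4.021² = 2 × 16.17 = 32.3.
Round up to the next whole participant.

n = 33 per group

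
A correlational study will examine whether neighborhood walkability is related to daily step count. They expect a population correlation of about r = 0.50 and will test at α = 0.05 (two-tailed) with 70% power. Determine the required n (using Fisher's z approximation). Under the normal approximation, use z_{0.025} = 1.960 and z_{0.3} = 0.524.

n = 24

Fisher's z: C = ½·ln((1+r)/(1−r)) = ½·ln(3.0000) = 0.5493.
n = ((z_{α/2} + z_β)/C)² + 3.
(1.960 + 0.524) / 0.5493 = 2.484 / 0.5493 = 4.522.
n = 4.522² + 3 = 20.45 + 3 = 23.4.
Round up.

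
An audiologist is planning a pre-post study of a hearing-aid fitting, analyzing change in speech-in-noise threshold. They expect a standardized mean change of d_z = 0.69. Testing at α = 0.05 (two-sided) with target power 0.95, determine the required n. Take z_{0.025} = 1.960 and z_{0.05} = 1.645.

n = 28 pairs

For a paired (one-sample on differences) test: n = ((z_{α/2} + z_β) / d)².
z_{α/2} + z_β = 1.960 + 1.645 = 3.605.
n = (3.605 / 0.69)² = 5.225² = 27.30.
Round up.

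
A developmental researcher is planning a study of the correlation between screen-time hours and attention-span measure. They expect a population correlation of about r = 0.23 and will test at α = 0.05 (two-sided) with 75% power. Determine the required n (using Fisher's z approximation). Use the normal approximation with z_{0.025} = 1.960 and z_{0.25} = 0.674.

n = 130

Fisher's z: C = ½·ln((1+r)/(1−r)) = ½·ln(1.5974) = 0.2342.
n = ((z_{α/2} + z_β)/C)² + 3.
(1.960 + 0.674) / 0.2342 = 2.634 / 0.2342 = 11.247.
n = 11.247² + 3 = 126.49 + 3 = 129.5.
Round up.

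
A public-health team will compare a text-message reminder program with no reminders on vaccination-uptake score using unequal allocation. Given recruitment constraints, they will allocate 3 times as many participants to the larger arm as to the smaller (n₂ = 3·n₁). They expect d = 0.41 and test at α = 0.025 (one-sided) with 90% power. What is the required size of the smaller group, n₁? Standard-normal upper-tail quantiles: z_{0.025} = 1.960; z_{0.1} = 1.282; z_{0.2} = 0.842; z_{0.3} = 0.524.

With allocation ratio k = n₂/n₁ = 3, Var(x̄₁−x̄₂) = σ²(1/n₁ + 1/(k·n₁)) = σ²·(k+1)/(k·n₁).
So n₁ = (1 + 1/k)·((z_{α} + z_β)/d)² = 1.333 × (3.242/0.41)².
n₁ = 1.333 × 62.53 = 83.4.
Round up: n₁ = 84, giving n₂ = 3 × 84 = 252.

n₁ = 84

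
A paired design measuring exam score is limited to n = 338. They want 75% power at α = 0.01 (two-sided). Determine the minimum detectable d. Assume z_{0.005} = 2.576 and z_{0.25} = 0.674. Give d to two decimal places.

d_min ≈ 0.18

For a single sample (or paired design) of n = 338: d_min = (z_{α/2} + z_β)/√n.
z-sum = 2.576 + 0.674 = 3.250.
d_min = 3.250 / √338 = 3.250 / 18.385 = 0.177.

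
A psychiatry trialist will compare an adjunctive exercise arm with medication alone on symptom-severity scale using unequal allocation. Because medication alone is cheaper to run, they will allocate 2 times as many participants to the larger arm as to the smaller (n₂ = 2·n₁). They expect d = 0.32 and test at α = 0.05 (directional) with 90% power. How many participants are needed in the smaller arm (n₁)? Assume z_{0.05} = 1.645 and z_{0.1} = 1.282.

With allocation ratio k = n₂/n₁ = 2, Var(x̄₁−x̄₂) = σ²(1/n₁ + 1/(k·n₁)) = σ²·(k+1)/(k·n₁).
So n₁ = (1 + 1/k)·((z_{α} + z_β)/d)² = 1.500 × (2.927/0.32)².
n₁ = 1.500 × 83.67 = 125.5.
Round up: n₁ = 126, giving n₂ = 2 × 126 = 252.

n₁ = 126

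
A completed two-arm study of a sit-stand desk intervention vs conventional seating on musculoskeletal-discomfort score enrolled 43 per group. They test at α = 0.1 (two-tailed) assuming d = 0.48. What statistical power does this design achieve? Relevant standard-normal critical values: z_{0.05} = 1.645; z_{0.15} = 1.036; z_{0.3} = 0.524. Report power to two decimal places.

For two equal groups, power = Φ(d·√(n/2) − z_{α/2}).
d·√(n/2) = 0.48 × √(43/2) = 0.48 × 4.637 = 2.226.
z_β = 2.226 − 1.645 = 0.581.
Power = Φ(0.581) = 0.719.

power ≈ 0.72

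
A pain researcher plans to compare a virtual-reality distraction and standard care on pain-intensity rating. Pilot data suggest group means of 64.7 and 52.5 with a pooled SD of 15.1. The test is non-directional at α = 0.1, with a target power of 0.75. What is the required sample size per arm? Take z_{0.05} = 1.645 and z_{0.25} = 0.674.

n = 17 per group

Cohen's d = |M₁ − M₂| / SD_pooled = |64.7 − 52.5| / 15.1 = 12.2 / 15.1 = 0.808.
For two independent groups with equal n: n = 2·((z_{α/2} + z_β) / d)².
z_{α/2} + z_β = 1.645 + 0.674 = 2.319.
n = 2 × (2.319 / 0.808)² = 2 × 2.870² = 2 × 8.24 = 16.5.
Round up to the next whole participant.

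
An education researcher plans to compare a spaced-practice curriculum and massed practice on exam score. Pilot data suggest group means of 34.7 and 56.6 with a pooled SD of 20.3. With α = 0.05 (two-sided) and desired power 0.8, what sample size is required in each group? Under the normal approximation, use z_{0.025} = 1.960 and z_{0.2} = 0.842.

Cohen's d = |M₁ − M₂| / SD_pooled = |34.7 − 56.6| / 20.3 = 21.9 / 20.3 = 1.079.
For two independent groups with equal n: n = 2·((z_{α/2} + z_β) / d)².
z_{α/2} + z_β = 1.960 + 0.842 = 2.802.
n = 2 × (2.802 / 1.079)² = 2 × 2.597² = 2 × 6.74 = 13.5.
Round up to the next whole participant.

n = 14 per group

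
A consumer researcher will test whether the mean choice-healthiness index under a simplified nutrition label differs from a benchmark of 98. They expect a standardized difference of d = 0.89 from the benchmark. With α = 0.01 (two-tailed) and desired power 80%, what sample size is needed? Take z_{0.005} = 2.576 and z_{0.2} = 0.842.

n = 15

For a one-sample test: n = ((z_{α/2} + z_β) / d)².
z_{α/2} + z_β = 2.576 + 0.842 = 3.418.
n = (3.418 / 0.89)² = 3.840² = 14.75.
Round up.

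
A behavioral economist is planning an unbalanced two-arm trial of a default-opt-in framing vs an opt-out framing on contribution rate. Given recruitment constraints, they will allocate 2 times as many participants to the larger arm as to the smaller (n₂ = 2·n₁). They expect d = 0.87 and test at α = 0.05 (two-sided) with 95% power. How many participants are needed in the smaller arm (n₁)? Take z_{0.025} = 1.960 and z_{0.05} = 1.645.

n₁ = 26

With allocation ratio k = n₂/n₁ = 2, Var(x̄₁−x̄₂) = σ²(1/n₁ + 1/(k·n₁)) = σ²·(k+1)/(k·n₁).
So n₁ = (1 + 1/k)·((z_{α/2} + z_β)/d)² = 1.500 × (3.605/0.87)².
n₁ = 1.500 × 17.17 = 25.8.
Round up: n₁ = 26, giving n₂ = 2 × 26 = 52.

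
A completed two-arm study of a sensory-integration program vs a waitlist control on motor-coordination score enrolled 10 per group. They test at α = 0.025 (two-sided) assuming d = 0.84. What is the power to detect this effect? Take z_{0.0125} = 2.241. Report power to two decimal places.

For two equal groups, power = Φ(d·√(n/2) − z_{α/2}).
d·√(n/2) = 0.84 × √(10/2) = 0.84 × 2.236 = 1.878.
z_β = 1.878 − 2.241 = -0.363.
Power = Φ(-0.363) = 0.358.

power ≈ 0.36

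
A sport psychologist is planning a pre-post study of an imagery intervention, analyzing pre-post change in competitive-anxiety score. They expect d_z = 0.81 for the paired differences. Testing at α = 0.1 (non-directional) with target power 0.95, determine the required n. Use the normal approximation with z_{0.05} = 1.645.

n = 17 pairs

For a paired (one-sample on differences) test: n = ((z_{α/2} + z_β) / d)².
z_{α/2} + z_β = 1.645 + 1.645 = 3.290.
n = (3.290 / 0.81)² = 4.062² = 16.50.
Round up.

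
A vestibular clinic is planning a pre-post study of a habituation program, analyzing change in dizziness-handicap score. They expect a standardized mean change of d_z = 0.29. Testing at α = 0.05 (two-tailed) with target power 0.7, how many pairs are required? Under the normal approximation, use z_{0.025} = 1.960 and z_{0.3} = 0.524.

For a paired (one-sample on differences) test: n = ((z_{α/2} + z_β) / d)².
z_{α/2} + z_β = 1.960 + 0.524 = 2.484.
n = (2.484 / 0.29)² = 8.566² = 73.37.
Round up.

n = 74 pairs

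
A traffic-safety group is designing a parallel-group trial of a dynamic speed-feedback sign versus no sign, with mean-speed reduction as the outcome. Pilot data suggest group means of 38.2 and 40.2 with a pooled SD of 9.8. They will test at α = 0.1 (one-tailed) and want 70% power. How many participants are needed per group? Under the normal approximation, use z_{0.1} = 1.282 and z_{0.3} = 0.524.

Cohen's d = |M₁ − M₂| / SD_pooled = |38.2 − 40.2| / 9.8 = 2.0 / 9.8 = 0.204.
For two independent groups with equal n: n = 2·((z_{α} + z_β) / d)².
z_{α} + z_β = 1.282 + 0.524 = 1.806.
n = 2 × (1.806 / 0.204)² = 2 × 8.853² = 2 × 78.37 = 156.7.
Round up to the next whole participant.

n = 157 per group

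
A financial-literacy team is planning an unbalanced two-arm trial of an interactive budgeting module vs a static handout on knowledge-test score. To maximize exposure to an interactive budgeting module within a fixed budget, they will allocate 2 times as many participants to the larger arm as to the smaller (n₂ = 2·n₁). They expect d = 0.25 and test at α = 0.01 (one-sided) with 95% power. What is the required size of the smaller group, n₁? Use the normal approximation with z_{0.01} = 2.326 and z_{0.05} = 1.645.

With allocation ratio k = n₂/n₁ = 2, Var(x̄₁−x̄₂) = σ²(1/n₁ + 1/(k·n₁)) = σ²·(k+1)/(k·n₁).
So n₁ = (1 + 1/k)·((z_{α} + z_β)/d)² = 1.500 × (3.971/0.25)².
n₁ = 1.500 × 252.30 = 378.5.
Round up: n₁ = 379, giving n₂ = 2 × 379 = 758.

n₁ = 379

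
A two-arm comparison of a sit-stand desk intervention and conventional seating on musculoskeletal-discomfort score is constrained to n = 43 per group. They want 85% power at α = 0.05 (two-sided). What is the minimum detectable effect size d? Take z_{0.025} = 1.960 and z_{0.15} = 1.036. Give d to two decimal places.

d_min ≈ 0.65

For two independent groups of n = 43 each: d_min = (z_{α/2} + z_β)·√(2/n).
z-sum = 1.960 + 1.036 = 2.996.
d_min = 2.996 × √(2/43) = 2.996 × 0.2157 = 0.646.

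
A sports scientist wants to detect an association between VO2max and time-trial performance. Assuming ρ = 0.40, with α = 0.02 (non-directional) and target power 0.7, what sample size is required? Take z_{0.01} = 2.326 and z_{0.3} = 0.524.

n = 49

Fisher's z: C = ½·ln((1+r)/(1−r)) = ½·ln(2.3333) = 0.4236.
n = ((z_{α/2} + z_β)/C)² + 3.
(2.326 + 0.524) / 0.4236 = 2.850 / 0.4236 = 6.728.
n = 6.728² + 3 = 45.27 + 3 = 48.3.
Round up.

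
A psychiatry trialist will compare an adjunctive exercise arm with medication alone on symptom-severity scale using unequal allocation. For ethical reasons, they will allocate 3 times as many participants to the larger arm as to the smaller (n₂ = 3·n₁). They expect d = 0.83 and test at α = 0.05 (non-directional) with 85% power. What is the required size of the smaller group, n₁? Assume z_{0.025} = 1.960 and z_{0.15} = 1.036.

n₁ = 18

With allocation ratio k = n₂/n₁ = 3, Var(x̄₁−x̄₂) = σ²(1/n₁ + 1/(k·n₁)) = σ²·(k+1)/(k·n₁).
So n₁ = (1 + 1/k)·((z_{α/2} + z_β)/d)² = 1.333 × (2.996/0.83)².
n₁ = 1.333 × 13.03 = 17.4.
Round up: n₁ = 18, giving n₂ = 3 × 18 = 54.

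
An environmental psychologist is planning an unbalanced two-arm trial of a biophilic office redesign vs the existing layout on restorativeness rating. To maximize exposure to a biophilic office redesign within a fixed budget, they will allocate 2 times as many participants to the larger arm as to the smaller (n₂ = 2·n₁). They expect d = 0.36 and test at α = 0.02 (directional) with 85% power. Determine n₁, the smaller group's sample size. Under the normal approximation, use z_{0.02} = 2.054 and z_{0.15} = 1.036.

n₁ = 111

With allocation ratio k = n₂/n₁ = 2, Var(x̄₁−x̄₂) = σ²(1/n₁ + 1/(k·n₁)) = σ²·(k+1)/(k·n₁).
So n₁ = (1 + 1/k)·((z_{α} + z_β)/d)² = 1.500 × (3.090/0.36)².
n₁ = 1.500 × 73.67 = 110.5.
Round up: n₁ = 111, giving n₂ = 2 × 111 = 222.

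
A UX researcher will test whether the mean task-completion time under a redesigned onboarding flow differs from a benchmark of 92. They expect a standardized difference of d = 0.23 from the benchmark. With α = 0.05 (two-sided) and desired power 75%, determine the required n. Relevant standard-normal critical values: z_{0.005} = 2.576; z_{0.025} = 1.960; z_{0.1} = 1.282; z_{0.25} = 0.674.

For a one-sample test: n = ((z_{α/2} + z_β) / d)².
z_{α/2} + z_β = 1.960 + 0.674 = 2.634.
n = (2.634 / 0.23)² = 11.452² = 131.15.
Round up.

n = 132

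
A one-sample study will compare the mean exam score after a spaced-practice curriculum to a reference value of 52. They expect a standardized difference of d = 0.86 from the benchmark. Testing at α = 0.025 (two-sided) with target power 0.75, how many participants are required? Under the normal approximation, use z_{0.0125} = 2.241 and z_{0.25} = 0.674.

n = 12

For a one-sample test: n = ((z_{α/2} + z_β) / d)².
z_{α/2} + z_β = 2.241 + 0.674 = 2.915.
n = (2.915 / 0.86)² = 3.390² = 11.49.
Round up.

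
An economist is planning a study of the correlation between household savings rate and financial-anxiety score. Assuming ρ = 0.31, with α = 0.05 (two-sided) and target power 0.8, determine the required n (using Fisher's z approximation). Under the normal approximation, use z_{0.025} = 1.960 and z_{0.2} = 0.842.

Fisher's z: C = ½·ln((1+r)/(1−r)) = ½·ln(1.8986) = 0.3205.
n = ((z_{α/2} + z_β)/C)² + 3.
(1.960 + 0.842) / 0.3205 = 2.802 / 0.3205 = 8.743.
n = 8.743² + 3 = 76.43 + 3 = 79.4.
Round up.

n = 80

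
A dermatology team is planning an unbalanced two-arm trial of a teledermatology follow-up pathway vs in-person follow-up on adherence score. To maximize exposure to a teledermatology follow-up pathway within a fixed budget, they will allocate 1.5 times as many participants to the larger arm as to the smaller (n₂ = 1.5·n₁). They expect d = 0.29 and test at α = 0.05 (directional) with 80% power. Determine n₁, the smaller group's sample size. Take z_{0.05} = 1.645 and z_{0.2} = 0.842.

n₁ = 123

With allocation ratio k = n₂/n₁ = 1.5, Var(x̄₁−x̄₂) = σ²(1/n₁ + 1/(k·n₁)) = σ²·(k+1)/(k·n₁).
So n₁ = (1 + 1/k)·((z_{α} + z_β)/d)² = 1.667 × (2.487/0.29)².
n₁ = 1.667 × 73.55 = 122.6.
Round up: n₁ = 123, giving n₂ = ⌈1.5 × 123⌉ = ⌈184.5⌉ = 185.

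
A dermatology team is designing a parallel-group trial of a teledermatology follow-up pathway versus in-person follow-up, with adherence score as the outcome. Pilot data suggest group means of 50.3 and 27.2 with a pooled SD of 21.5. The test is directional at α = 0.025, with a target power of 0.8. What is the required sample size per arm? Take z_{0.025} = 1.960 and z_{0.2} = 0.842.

n = 14 per group

Cohen's d = |M₁ − M₂| / SD_pooled = |50.3 − 27.2| / 21.5 = 23.1 / 21.5 = 1.074.
For two independent groups with equal n: n = 2·((z_{α} + z_β) / d)².
z_{α} + z_β = 1.960 + 0.842 = 2.802.
n = 2 × (2.802 / 1.074)² = 2 × 2.609² = 2 × 6.81 = 13.6.
Round up to the next whole participant.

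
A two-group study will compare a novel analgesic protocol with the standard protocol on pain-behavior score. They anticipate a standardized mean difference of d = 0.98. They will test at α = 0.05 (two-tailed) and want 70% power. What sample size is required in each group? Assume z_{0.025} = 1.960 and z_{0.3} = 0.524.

For two independent groups with equal n: n = 2·((z_{α/2} + z_β) / d)².
z_{α/2} + z_β = 1.960 + 0.524 = 2.484.
n = 2 × (2.484 / 0.98)² = 2 × 2.535² = 2 × 6.42 = 12.8.
Round up to the next whole participant.

n = 13 per group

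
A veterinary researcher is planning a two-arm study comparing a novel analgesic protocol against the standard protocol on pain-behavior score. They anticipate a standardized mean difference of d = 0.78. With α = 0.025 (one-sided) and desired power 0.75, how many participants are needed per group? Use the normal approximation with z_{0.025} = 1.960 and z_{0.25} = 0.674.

n = 23 per group

For two independent groups with equal n: n = 2·((z_{α} + z_β) / d)².
z_{α} + z_β = 1.960 + 0.674 = 2.634.
n = 2 × (2.634 / 0.78)² = 2 × 3.377² = 2 × 11.40 = 22.8.
Round up to the next whole participant.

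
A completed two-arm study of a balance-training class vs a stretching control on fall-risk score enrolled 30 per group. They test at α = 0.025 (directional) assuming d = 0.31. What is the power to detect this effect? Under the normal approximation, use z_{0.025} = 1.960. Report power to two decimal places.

power ≈ 0.22

For two equal groups, power = Φ(d·√(n/2) − z_{α}).
d·√(n/2) = 0.31 × √(30/2) = 0.31 × 3.873 = 1.201.
z_β = 1.201 − 1.960 = -0.759.
Power = Φ(-0.759) = 0.224.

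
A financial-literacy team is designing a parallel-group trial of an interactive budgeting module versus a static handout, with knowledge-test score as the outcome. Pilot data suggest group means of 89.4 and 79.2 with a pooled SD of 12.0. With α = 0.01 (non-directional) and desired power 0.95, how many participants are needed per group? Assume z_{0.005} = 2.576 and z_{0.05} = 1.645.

Cohen's d = |M₁ − M₂| / SD_pooled = |89.4 − 79.2| / 12.0 = 10.2 / 12.0 = 0.850.
For two independent groups with equal n: n = 2·((z_{α/2} + z_β) / d)².
z_{α/2} + z_β = 2.576 + 1.645 = 4.221.
n = 2 × (4.221 / 0.850)² = 2 × 4.966² = 2 × 24.66 = 49.3.
Round up to the next whole participant.

n = 50 per group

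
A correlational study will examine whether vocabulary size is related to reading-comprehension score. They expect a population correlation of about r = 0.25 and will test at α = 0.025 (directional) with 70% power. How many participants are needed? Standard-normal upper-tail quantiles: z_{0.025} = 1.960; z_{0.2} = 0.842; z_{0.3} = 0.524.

n = 98

Fisher's z: C = ½·ln((1+r)/(1−r)) = ½·ln(1.6667) = 0.2554.
n = ((z_{α} + z_β)/C)² + 3.
(1.960 + 0.524) / 0.2554 = 2.484 / 0.2554 = 9.726.
n = 9.726² + 3 = 94.59 + 3 = 97.6.
Round up.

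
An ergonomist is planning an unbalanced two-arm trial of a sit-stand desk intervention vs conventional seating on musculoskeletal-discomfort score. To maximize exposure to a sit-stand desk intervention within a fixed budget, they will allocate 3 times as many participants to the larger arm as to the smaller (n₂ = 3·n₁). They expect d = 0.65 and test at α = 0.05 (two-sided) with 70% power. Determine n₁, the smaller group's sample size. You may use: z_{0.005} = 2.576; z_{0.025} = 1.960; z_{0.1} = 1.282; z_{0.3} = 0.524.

With allocation ratio k = n₂/n₁ = 3, Var(x̄₁−x̄₂) = σ²(1/n₁ + 1/(k·n₁)) = σ²·(k+1)/(k·n₁).
So n₁ = (1 + 1/k)·((z_{α/2} + z_β)/d)² = 1.333 × (2.484/0.65)².
n₁ = 1.333 × 14.60 = 19.5.
Round up: n₁ = 20, giving n₂ = 3 × 20 = 60.

n₁ = 20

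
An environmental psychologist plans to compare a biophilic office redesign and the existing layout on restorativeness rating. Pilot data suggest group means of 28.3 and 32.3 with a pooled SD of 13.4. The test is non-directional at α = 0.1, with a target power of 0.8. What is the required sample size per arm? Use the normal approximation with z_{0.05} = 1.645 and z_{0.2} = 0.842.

Cohen's d = |M₁ − M₂| / SD_pooled = |28.3 − 32.3| / 13.4 = 4.0 / 13.4 = 0.299.
For two independent groups with equal n: n = 2·((z_{α/2} + z_β) / d)².
z_{α/2} + z_β = 1.645 + 0.842 = 2.487.
n = 2 × (2.487 / 0.299)² = 2 × 8.318² = 2 × 69.18 = 138.4.
Round up to the next whole participant.

n = 139 per group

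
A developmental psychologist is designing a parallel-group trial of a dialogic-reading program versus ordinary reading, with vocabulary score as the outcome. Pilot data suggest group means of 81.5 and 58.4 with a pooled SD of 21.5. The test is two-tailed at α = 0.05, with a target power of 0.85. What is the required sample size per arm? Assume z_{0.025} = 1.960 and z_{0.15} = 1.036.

Cohen's d = |M₁ − M₂| / SD_pooled = |81.5 − 58.4| / 21.5 = 23.1 / 21.5 = 1.074.
For two independent groups with equal n: n = 2·((z_{α/2} + z_β) / d)².
z_{α/2} + z_β = 1.960 + 1.036 = 2.996.
n = 2 × (2.996 / 1.074)² = 2 × 2.790² = 2 × 7.78 = 15.6.
Round up to the next whole participant.

n = 16 per group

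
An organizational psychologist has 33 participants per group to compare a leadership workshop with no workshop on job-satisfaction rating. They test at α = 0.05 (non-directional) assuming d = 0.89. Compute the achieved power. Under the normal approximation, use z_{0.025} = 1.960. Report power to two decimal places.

power ≈ 0.95

For two equal groups, power = Φ(d·√(n/2) − z_{α/2}).
d·√(n/2) = 0.89 × √(33/2) = 0.89 × 4.062 = 3.615.
z_β = 3.615 − 1.960 = 1.655.
Power = Φ(1.655) = 0.951.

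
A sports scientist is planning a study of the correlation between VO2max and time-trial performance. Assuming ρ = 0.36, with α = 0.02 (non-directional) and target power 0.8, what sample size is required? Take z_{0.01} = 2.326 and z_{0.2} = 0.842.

n = 74

Fisher's z: C = ½·ln((1+r)/(1−r)) = ½·ln(2.1250) = 0.3769.
n = ((z_{α/2} + z_β)/C)² + 3.
(2.326 + 0.842) / 0.3769 = 3.168 / 0.3769 = 8.405.
n = 8.405² + 3 = 70.65 + 3 = 73.7.
Round up.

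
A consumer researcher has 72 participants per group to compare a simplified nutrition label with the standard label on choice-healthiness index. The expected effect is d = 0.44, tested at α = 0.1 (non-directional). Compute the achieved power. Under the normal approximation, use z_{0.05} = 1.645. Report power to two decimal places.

power ≈ 0.84

For two equal groups, power = Φ(d·√(n/2) − z_{α/2}).
d·√(n/2) = 0.44 × √(72/2) = 0.44 × 6.000 = 2.640.
z_β = 2.640 − 1.645 = 0.995.
Power = Φ(0.995) = 0.840.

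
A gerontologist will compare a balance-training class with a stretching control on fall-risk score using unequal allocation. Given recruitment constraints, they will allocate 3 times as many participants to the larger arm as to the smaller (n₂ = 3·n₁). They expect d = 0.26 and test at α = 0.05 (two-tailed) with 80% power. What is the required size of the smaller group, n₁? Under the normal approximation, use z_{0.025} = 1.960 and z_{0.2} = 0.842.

n₁ = 155

With allocation ratio k = n₂/n₁ = 3, Var(x̄₁−x̄₂) = σ²(1/n₁ + 1/(k·n₁)) = σ²·(k+1)/(k·n₁).
So n₁ = (1 + 1/k)·((z_{α/2} + z_β)/d)² = 1.333 × (2.802/0.26)².
n₁ = 1.333 × 116.14 = 154.9.
Round up: n₁ = 155, giving n₂ = 3 × 155 = 465.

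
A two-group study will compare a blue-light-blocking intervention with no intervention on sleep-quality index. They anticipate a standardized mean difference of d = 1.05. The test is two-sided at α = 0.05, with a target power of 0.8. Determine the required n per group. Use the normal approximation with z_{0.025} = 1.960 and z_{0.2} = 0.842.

n = 15 per group

For two independent groups with equal n: n = 2·((z_{α/2} + z_β) / d)².
z_{α/2} + z_β = 1.960 + 0.842 = 2.802.
n = 2 × (2.802 / 1.05)² = 2 × 2.669² = 2 × 7.12 = 14.2.
Round up to the next whole participant.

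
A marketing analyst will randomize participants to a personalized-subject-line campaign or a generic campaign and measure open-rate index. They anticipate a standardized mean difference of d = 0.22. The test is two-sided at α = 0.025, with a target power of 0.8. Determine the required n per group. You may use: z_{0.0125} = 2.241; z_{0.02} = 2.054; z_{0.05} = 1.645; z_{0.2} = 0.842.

For two independent groups with equal n: n = 2·((z_{α/2} + z_β) / d)².
z_{α/2} + z_β = 2.241 + 0.842 = 3.083.
n = 2 × (3.083 / 0.22)² = 2 × 14.014² = 2 × 196.38 = 392.8.
Round up to the next whole participant.

n = 393 per group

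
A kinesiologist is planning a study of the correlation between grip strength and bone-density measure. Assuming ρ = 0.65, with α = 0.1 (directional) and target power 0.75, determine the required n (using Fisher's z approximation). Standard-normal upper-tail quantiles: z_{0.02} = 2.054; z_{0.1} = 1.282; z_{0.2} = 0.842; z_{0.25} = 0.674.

Fisher's z: C = ½·ln((1+r)/(1−r)) = ½·ln(4.7143) = 0.7753.
n = ((z_{α} + z_β)/C)² + 3.
(1.282 + 0.674) / 0.7753 = 1.956 / 0.7753 = 2.523.
n = 2.523² + 3 = 6.36 + 3 = 9.4.
Round up.

n = 10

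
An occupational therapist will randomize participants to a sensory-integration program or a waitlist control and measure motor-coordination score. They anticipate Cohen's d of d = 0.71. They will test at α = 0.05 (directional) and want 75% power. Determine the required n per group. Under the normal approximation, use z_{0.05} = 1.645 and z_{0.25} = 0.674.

n = 22 per group

For two independent groups with equal n: n = 2·((z_{α} + z_β) / d)².
z_{α} + z_β = 1.645 + 0.674 = 2.319.
n = 2 × (2.319 / 0.71)² = 2 × 3.266² = 2 × 10.67 = 21.3.
Round up to the next whole participant.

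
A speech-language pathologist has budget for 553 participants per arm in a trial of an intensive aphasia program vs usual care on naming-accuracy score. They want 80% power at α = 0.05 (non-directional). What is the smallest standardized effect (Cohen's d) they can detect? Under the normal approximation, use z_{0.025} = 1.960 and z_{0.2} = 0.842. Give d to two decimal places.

d_min ≈ 0.17

For two independent groups of n = 553 each: d_min = (z_{α/2} + z_β)·√(2/n).
z-sum = 1.960 + 0.842 = 2.802.
d_min = 2.802 × √(2/553) = 2.802 × 0.0601 = 0.169.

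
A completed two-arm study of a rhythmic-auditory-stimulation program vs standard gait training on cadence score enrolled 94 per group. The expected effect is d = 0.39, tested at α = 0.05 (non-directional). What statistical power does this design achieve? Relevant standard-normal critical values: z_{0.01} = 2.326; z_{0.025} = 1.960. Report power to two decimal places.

power ≈ 0.76

For two equal groups, power = Φ(d·√(n/2) − z_{α/2}).
d·√(n/2) = 0.39 × √(94/2) = 0.39 × 6.856 = 2.674.
z_β = 2.674 − 1.960 = 0.714.
Power = Φ(0.714) = 0.762.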